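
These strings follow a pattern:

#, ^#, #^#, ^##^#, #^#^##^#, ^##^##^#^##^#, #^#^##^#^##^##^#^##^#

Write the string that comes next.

This is a Fibonacci-style word recurrence s(k) = s(k−2)·s(k−1): e.g. #·^# = #^#.
So term 8 is ^##^##^#^##^#·#^#^##^#^##^##^#^##^#.

^##^##^#^##^##^#^##^#^##^##^#^##^#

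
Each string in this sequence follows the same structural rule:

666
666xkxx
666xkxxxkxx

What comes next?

666xkxxxkxxxkxx

The strings grow by a fixed suffix xkxx each time.
So the next term is 666xkxxxkxx·xkxx.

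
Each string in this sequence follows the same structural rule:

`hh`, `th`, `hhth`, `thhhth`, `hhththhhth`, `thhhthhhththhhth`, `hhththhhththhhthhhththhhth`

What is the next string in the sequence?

This is a Fibonacci-style word recurrence s(k) = s(k−2)·s(k−1): e.g. hh·th = hhth.
Continuing: thhhthhhththhhth · hhththhhththhhthhhththhhth gives term 8.

thhhthhhththhhthhhththhhththhhthhhththhhth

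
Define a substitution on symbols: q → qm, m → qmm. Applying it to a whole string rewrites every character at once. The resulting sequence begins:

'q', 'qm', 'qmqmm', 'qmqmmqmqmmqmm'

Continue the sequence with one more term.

φ(qmqmmqmqmmqmm) expands symbol-by-symbol to qm qmm qm qmm qmm qm qmm qm qmm qmm qm qmm qmm; joining the 13 pieces gives the next term.

qmqmmqmqmmqmmqmqmmqmqmmqmmqmqmmqmm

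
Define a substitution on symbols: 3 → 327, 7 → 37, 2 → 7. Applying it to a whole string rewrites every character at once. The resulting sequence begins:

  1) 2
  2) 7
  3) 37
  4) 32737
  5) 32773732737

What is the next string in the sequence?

Rewriting each symbol of 32773732737: 3→327, 2→7, 7→37, 7→37, 3→327, 7→37, 3→327, 2→7, 7→37, 3→327, 7→37, which concatenates to 327 7 37 37 327 37 327 7 37 327 37.

327737373273732773732737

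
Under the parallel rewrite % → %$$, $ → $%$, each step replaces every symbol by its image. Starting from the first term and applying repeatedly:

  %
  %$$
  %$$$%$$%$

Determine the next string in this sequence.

Expanding %$$$%$$%$: %→%$$, $→$%$, $→$%$, $→$%$, %→%$$, $→$%$, $→$%$, %→%$$, $→$%$. Concatenated: %$$ $%$ $%$ $%$ %$$ $%$ $%$ %$$ $%$.

%$$$%$$%$$%$%$$$%$$%$%$$$%$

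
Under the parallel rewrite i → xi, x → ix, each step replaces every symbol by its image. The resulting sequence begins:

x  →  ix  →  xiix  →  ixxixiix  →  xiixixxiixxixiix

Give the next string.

φ(xiixixxiixxixiix) expands symbol-by-symbol to ix xi xi ix xi ix ix xi xi ix ix xi ix xi xi ix; joining the 16 pieces gives the next term.

ixxixiixxiixixxixiixixxiixxixiix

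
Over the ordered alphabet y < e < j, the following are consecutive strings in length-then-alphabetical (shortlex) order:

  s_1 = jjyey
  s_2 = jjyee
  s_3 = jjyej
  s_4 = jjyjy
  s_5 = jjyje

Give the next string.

Find the rightmost character of jjyje below j, bump it to the next letter, and reset everything to its right to y.

jjyjj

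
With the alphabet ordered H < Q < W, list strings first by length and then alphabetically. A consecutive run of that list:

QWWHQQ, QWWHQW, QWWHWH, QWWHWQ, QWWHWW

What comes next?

QWWQHH

Find the rightmost character of QWWHWW below W, bump it to the next letter, and reset everything to its right to H.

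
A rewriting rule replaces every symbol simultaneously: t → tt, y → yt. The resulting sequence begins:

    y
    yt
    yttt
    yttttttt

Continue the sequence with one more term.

yttttttttttttttt

Apply φ to yttttttt symbol by symbol: y→yt, t→tt, t→tt, t→tt, t→tt, t→tt, t→tt, t→tt; joined: yt tt tt tt tt tt tt tt.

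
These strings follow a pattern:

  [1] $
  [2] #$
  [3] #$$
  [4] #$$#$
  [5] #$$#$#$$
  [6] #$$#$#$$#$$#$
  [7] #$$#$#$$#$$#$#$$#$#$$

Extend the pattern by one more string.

Each term (from the third on) is the previous term followed by the one before it: term 3 = #$·$ = #$$.
The next term joins #$$#$#$$#$$#$#$$#$#$$ and #$$#$#$$#$$#$.

#$$#$#$$#$$#$#$$#$#$$#$$#$#$$#$$#$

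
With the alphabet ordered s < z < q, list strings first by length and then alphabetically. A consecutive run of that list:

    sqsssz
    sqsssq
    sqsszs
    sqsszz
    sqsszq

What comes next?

sqssqs

The successor of sqsszq increments the rightmost position that isn't already q and resets every position after it to s.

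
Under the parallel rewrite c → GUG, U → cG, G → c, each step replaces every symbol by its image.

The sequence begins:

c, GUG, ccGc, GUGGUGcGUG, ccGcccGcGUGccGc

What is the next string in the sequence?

φ(ccGcccGcGUGccGc) expands symbol-by-symbol to GUG GUG c GUG GUG GUG c GUG c cG c GUG GUG c GUG; joining the 15 pieces gives the next term.

GUGGUGcGUGGUGGUGcGUGccGcGUGGUGcGUG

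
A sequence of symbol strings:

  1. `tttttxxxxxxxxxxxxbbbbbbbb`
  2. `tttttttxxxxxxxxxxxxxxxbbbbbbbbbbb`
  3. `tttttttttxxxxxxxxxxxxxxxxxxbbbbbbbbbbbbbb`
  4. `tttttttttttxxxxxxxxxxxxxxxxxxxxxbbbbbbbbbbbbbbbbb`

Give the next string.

Reading off run lengths: t runs 5, 7, 9, 11; x runs 12, 15, 18, 21; b runs 8, 11, 14, 17 — each is linear in n, where the shown terms are n = 3, 4, 5, 6.
Setting n = 7 gives 13, 24, 20 characters in each block.

tttttttttttttxxxxxxxxxxxxxxxxxxxxxxxxbbbbbbbbbbbbbbbbbbbb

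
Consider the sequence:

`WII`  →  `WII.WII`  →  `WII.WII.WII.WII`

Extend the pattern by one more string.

WII.WII.WII.WII.WII.WII.WII.WII

s(k+1) = s(k)·.·s(k) — each term doubles the last with '.' between the halves.
One more doubling of WII.WII.WII.WII gives the answer.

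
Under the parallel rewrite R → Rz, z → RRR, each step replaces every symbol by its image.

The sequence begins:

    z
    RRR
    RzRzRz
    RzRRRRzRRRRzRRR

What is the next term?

RzRRRRzRzRzRzRRRRzRzRzRzRRRRzRzRz

Applying the rule to each of the 15 symbols of RzRRRRzRRRRzRRR gives the pieces Rz RRR Rz Rz Rz Rz RRR Rz Rz Rz Rz RRR Rz Rz Rz, which concatenate to the answer.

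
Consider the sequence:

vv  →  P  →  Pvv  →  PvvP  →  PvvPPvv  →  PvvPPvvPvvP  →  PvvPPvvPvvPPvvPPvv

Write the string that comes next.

Each term (from the third on) is the previous term followed by the one before it: term 3 = P·vv = Pvv.
Continuing: PvvPPvvPvvPPvvPPvv · PvvPPvvPvvP gives term 8.

PvvPPvvPvvPPvvPPvvPvvPPvvPvvP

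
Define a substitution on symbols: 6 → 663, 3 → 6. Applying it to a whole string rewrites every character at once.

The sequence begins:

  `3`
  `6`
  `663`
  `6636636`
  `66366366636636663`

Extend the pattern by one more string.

Rewriting the 17 symbols of 66366366636636663 one by one yields 663 663 6 663 663 6 663 663 663 6 663 663 6 663 663 663 6; concatenated:

66366366636636663663663666366366636636636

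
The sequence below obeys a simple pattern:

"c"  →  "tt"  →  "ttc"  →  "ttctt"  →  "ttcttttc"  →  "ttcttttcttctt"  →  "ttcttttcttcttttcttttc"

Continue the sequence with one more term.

ttcttttcttcttttcttttcttcttttcttctt

From term 3 onward, concatenate the last term with the second-to-last: tt·c = ttc, ttc·tt = ttctt, …
So term 8 is ttcttttcttcttttcttttc·ttcttttcttctt.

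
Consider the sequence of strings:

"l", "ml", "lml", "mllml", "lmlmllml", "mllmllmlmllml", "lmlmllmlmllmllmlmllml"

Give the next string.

From term 3 onward, concatenate the second-to-last term with the last: l·ml = lml, ml·lml = mllml, …
The next term joins mllmllmlmllml and lmlmllmlmllmllmlmllml.

mllmllmlmllmllmlmllmlmllmllmlmllml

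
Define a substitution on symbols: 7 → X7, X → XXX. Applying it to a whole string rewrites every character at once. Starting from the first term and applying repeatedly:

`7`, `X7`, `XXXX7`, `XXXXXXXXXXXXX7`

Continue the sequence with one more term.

Applying the rule to each of the 14 symbols of XXXXXXXXXXXXX7 gives the pieces XXX XXX XXX XXX XXX XXX XXX XXX XXX XXX XXX XXX XXX X7, which concatenate to the answer.

XXXXXXXXXXXXXXXXXXXXXXXXXXXXXXXXXXXXXXXX7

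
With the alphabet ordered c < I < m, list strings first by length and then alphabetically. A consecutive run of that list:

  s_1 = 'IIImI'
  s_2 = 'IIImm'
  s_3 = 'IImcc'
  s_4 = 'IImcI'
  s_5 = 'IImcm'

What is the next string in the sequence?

The successor of IImcm increments the rightmost position that isn't already m and resets every position after it to c.

IImIc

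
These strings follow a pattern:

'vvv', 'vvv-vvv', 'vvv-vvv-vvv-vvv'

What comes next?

vvv-vvv-vvv-vvv-vvv-vvv-vvv-vvv

s(k+1) = s(k)·-·s(k) — each term doubles the last with '-' between the halves.
So the next term is two copies of vvv-vvv-vvv-vvv with '-' between the halves.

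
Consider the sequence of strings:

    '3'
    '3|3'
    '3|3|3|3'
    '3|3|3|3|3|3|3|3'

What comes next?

3|3|3|3|3|3|3|3|3|3|3|3|3|3|3|3

Each string is two copies of the previous one joined by '|'.
One more doubling of 3|3|3|3|3|3|3|3 gives the answer.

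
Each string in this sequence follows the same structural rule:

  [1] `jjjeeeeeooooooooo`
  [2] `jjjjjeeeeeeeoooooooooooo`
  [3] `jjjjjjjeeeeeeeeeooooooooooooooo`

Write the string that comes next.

jjjjjjjjjeeeeeeeeeeeoooooooooooooooooo

The n-th term is 2n-1 j's then 2n+1 e's then 3n+3 o's, where the shown terms are n = 2, 3, 4.
For the next term, n = 5, so the run lengths are 9, 11, 18.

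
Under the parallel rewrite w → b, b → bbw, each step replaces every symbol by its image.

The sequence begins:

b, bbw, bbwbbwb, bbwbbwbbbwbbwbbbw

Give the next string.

bbwbbwbbbwbbwbbbwbbwbbwbbbwbbwbbbwbbwbbwb

Applying the rule to each of the 17 symbols of bbwbbwbbbwbbwbbbw gives the pieces bbw bbw b bbw bbw b bbw bbw bbw b bbw bbw b bbw bbw bbw b, which concatenate to the answer.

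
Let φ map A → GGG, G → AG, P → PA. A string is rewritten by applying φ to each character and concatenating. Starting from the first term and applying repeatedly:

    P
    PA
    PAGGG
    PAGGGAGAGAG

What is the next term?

PAGGGAGAGAGGGGAGGGGAGGGGAG

Apply φ to PAGGGAGAGAG symbol by symbol: P→PA, A→GGG, G→AG, G→AG, G→AG, A→GGG, G→AG, A→GGG, G→AG, A→GGG, G→AG; joined: PA GGG AG AG AG GGG AG GGG AG GGG AG.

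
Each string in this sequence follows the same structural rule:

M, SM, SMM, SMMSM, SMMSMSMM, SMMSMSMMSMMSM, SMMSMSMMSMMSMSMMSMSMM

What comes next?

From term 3 onward, concatenate the last term with the second-to-last: SM·M = SMM, SMM·SM = SMMSM, …
So term 8 is SMMSMSMMSMMSMSMMSMSMM·SMMSMSMMSMMSM.

SMMSMSMMSMMSMSMMSMSMMSMMSMSMMSMMSM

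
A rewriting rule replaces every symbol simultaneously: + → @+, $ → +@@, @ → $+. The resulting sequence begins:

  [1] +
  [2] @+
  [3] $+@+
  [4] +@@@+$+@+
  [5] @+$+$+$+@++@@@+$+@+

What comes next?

Applying the rule to each of the 19 symbols of @+$+$+$+@++@@@+$+@+ gives the pieces $+ @+ +@@ @+ +@@ @+ +@@ @+ $+ @+ @+ $+ $+ $+ @+ +@@ @+ $+ @+, which concatenate to the answer.

$+@++@@@++@@@++@@@+$+@+@+$+$+$+@++@@@+$+@+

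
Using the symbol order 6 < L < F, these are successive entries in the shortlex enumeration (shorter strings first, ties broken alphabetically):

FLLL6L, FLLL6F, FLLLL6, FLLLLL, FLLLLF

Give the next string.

FLLLF6

Find the rightmost character of FLLLLF below F, bump it to the next letter, and reset everything to its right to 6.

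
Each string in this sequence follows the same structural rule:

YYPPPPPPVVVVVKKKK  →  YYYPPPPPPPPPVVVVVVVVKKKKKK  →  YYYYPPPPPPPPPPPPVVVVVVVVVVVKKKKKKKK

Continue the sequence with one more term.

YYYYYPPPPPPPPPPPPPPPVVVVVVVVVVVVVVKKKKKKKKKK

Each string has the form Y^{n} P^{3n} V^{3n-1} K^{2n}, where the shown terms are n = 2, 3, 4.
At n = 5 the blocks have lengths 5, 15, 14, 10.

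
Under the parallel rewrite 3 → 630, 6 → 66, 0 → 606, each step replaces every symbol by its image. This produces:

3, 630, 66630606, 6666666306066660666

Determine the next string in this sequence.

666666666666666306066660666666666606666666

Replace each of the 19 characters of 6666666306066660666 in place — 66 66 66 66 66 66 66 630 606 66 606 66 66 66 66 606 66 66 66 — and concatenate.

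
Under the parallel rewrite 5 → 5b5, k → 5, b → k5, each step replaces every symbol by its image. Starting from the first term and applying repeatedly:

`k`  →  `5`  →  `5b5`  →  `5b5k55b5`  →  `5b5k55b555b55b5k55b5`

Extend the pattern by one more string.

Rewriting the 20 symbols of 5b5k55b555b55b5k55b5 one by one yields 5b5 k5 5b5 5 5b5 5b5 k5 5b5 5b5 5b5 k5 5b5 5b5 k5 5b5 5 5b5 5b5 k5 5b5; concatenated:

5b5k55b555b55b5k55b55b55b5k55b55b5k55b555b55b5k55b5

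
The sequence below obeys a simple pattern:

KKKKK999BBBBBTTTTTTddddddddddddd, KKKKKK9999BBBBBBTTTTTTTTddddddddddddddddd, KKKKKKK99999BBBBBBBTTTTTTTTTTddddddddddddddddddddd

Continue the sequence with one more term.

The n-th term is n+2 K's then n 9's then n+2 B's then 2n T's then 4n+1 d's, where the shown terms are n = 3, 4, 5.
Setting n = 6 gives 8, 6, 8, 12, 25 characters in each block.

KKKKKKKK999999BBBBBBBBTTTTTTTTTTTTddddddddddddddddddddddddd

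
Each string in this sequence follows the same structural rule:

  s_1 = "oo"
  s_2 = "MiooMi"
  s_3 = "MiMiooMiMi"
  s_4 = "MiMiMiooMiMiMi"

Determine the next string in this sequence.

s(k+1) = Mi·s(k)·Mi, so each term gains Mi as a prefix and Mi as a suffix.
One more step from MiMiMiooMiMiMi gives the answer.

MiMiMiMiooMiMiMiMi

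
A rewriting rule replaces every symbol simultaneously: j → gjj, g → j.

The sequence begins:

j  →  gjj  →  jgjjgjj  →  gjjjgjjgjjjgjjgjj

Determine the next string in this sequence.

jgjjgjjgjjjgjjgjjjgjjgjjgjjjgjjgjjjgjjgjj

Applying the rule to each of the 17 symbols of gjjjgjjgjjjgjjgjj gives the pieces j gjj gjj gjj j gjj gjj j gjj gjj gjj j gjj gjj j gjj gjj, which concatenate to the answer.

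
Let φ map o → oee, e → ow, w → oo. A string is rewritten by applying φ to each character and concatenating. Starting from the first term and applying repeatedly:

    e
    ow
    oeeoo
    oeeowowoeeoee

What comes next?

Applying the rule to each of the 13 symbols of oeeowowoeeoee gives the pieces oee ow ow oee oo oee oo oee ow ow oee ow ow, which concatenate to the answer.

oeeowowoeeoooeeoooeeowowoeeowow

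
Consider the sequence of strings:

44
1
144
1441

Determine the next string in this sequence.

This is a Fibonacci-style word recurrence s(k) = s(k−1)·s(k−2): e.g. 1·44 = 144.
The next term joins 1441 and 144.

1441144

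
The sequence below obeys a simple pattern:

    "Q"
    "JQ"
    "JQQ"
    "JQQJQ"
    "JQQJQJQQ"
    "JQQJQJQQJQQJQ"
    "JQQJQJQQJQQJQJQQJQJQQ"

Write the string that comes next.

JQQJQJQQJQQJQJQQJQJQQJQQJQJQQJQQJQ

This is a Fibonacci-style word recurrence s(k) = s(k−1)·s(k−2): e.g. JQ·Q = JQQ.
The next term joins JQQJQJQQJQQJQJQQJQJQQ and JQQJQJQQJQQJQ.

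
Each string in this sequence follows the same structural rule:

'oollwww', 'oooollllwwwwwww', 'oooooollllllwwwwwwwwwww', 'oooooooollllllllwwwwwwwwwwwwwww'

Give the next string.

oooooooooollllllllllwwwwwwwwwwwwwwwwwww

Term n consists of 2n o's, followed by 2n l's, followed by 4n-1 w's (n = 1, 2, …).
Setting n = 5 gives 10, 10, 19 characters in each block.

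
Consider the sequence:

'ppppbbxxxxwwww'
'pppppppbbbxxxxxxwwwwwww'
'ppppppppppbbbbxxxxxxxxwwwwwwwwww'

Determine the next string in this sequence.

Each string has the form p^{3n-2} b^{n} x^{2n} w^{3n-2}, where the shown terms are n = 2, 3, 4.
For the next term, n = 5, so the run lengths are 13, 5, 10, 13.

pppppppppppppbbbbbxxxxxxxxxxwwwwwwwwwwwww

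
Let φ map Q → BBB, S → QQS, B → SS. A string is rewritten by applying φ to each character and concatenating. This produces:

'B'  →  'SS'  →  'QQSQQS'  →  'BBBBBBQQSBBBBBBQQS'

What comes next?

SSSSSSSSSSSSBBBBBBQQSSSSSSSSSSSSSBBBBBBQQS

φ(BBBBBBQQSBBBBBBQQS) expands symbol-by-symbol to SS SS SS SS SS SS BBB BBB QQS SS SS SS SS SS SS BBB BBB QQS; joining the 18 pieces gives the next term.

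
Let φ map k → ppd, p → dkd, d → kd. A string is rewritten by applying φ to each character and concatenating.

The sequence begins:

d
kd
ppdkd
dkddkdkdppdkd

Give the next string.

φ(dkddkdkdppdkd) expands symbol-by-symbol to kd ppd kd kd ppd kd ppd kd dkd dkd kd ppd kd; joining the 13 pieces gives the next term.

kdppdkdkdppdkdppdkddkddkdkdppdkd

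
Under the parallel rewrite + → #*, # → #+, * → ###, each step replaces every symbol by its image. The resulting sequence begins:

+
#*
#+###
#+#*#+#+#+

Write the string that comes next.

#+#*#+####+#*#+#*#+#*

Rewriting each symbol of #+#*#+#+#+: #→#+, +→#*, #→#+, *→###, #→#+, +→#*, #→#+, +→#*, #→#+, +→#*, which concatenates to #+ #* #+ ### #+ #* #+ #* #+ #*.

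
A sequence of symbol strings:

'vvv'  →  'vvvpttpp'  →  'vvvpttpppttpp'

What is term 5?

The strings grow by a fixed suffix pttpp each time.
From vvvpttpppttpp, 2 further steps: vvvpttpppttpp → vvvpttpppttpppttpp → (answer).

vvvpttpppttpppttpppttpp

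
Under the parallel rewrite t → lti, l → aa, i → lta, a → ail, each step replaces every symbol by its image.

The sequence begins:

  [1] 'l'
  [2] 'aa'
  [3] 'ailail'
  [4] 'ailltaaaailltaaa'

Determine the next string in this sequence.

ailltaaaaaltiailailailailltaaaaaltiailailail

Replace each of the 16 characters of ailltaaaailltaaa in place — ail lta aa aa lti ail ail ail ail lta aa aa lti ail ail ail — and concatenate.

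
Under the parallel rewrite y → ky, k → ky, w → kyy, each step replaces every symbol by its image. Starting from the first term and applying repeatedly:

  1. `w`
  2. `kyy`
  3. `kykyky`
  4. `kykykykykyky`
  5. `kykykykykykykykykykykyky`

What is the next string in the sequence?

Applying the rule to each of the 24 symbols of kykykykykykykykykykykyky gives the pieces ky ky ky ky ky ky ky ky ky ky ky ky ky ky ky ky ky ky ky ky ky ky ky ky, which concatenate to the answer.

kykykykykykykykykykykykykykykykykykykykykykykyky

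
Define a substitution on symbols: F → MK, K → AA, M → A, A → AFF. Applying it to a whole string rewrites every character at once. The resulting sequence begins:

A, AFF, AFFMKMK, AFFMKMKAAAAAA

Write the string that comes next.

Rewriting the 13 symbols of AFFMKMKAAAAAA one by one yields AFF MK MK A AA A AA AFF AFF AFF AFF AFF AFF; concatenated:

AFFMKMKAAAAAAAFFAFFAFFAFFAFFAFF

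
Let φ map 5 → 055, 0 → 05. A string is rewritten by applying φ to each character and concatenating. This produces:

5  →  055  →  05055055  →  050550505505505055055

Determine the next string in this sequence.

0505505055055050550505505505055055050550505505505055055

φ(050550505505505055055) expands symbol-by-symbol to 05 055 05 055 055 05 055 05 055 055 05 055 055 05 055 05 055 055 05 055 055; joining the 21 pieces gives the next term.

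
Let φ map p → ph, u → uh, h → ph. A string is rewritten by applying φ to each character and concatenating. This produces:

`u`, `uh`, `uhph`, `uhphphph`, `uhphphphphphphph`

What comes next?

φ(uhphphphphphphph) expands symbol-by-symbol to uh ph ph ph ph ph ph ph ph ph ph ph ph ph ph ph; joining the 16 pieces gives the next term.

uhphphphphphphphphphphphphphphph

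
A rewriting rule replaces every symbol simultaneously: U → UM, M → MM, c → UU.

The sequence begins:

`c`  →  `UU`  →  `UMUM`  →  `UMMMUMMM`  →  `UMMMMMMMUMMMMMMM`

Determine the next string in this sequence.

UMMMMMMMMMMMMMMMUMMMMMMMMMMMMMMM

φ(UMMMMMMMUMMMMMMM) expands symbol-by-symbol to UM MM MM MM MM MM MM MM UM MM MM MM MM MM MM MM; joining the 16 pieces gives the next term.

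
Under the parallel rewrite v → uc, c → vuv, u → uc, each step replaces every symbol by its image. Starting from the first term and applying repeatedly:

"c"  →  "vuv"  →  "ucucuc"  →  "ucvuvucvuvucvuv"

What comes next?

φ(ucvuvucvuvucvuv) expands symbol-by-symbol to uc vuv uc uc uc uc vuv uc uc uc uc vuv uc uc uc; joining the 15 pieces gives the next term.

ucvuvucucucucvuvucucucucvuvucucuc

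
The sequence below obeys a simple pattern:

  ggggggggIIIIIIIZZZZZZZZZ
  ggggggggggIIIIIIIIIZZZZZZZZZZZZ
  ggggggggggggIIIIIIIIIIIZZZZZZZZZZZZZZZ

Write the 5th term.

Term n consists of 2n+2 g's, followed by 2n+1 I's, followed by 3n Z's, where the shown terms are n = 3, 4, 5.
At n = 7 the blocks have lengths 16, 15, 21.

ggggggggggggggggIIIIIIIIIIIIIIIZZZZZZZZZZZZZZZZZZZZZ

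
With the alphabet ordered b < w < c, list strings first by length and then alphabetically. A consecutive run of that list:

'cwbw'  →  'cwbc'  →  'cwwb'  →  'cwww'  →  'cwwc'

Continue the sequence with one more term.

Treat cwwc as a base-3 numeral over the given alphabet and add one, carrying through any trailing c's.

cwcb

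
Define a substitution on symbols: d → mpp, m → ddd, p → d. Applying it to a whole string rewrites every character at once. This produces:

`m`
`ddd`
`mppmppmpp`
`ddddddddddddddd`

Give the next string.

mppmppmppmppmppmppmppmppmppmppmppmppmppmppmpp

Replace each of the 15 characters of ddddddddddddddd in place — mpp mpp mpp mpp mpp mpp mpp mpp mpp mpp mpp mpp mpp mpp mpp — and concatenate.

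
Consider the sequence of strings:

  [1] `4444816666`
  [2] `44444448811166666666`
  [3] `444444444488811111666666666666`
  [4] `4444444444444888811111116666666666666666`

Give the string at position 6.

444444444444444444488888811111111111666666666666666666666666

The n-th term is 3n+1 4's then n 8's then 2n-1 1's then 4n 6's (n = 1, 2, …).
Setting n = 6 gives 19, 6, 11, 24 characters in each block.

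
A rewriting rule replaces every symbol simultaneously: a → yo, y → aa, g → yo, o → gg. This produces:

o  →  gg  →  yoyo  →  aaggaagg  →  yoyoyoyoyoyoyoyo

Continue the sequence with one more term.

Replace each of the 16 characters of yoyoyoyoyoyoyoyo in place — aa gg aa gg aa gg aa gg aa gg aa gg aa gg aa gg — and concatenate.

aaggaaggaaggaaggaaggaaggaaggaagg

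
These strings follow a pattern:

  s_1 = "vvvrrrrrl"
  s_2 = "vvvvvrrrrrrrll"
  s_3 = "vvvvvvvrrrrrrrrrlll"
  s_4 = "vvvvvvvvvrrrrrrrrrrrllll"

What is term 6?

vvvvvvvvvvvvvrrrrrrrrrrrrrrrllllll

Reading off run lengths: v runs 3, 5, 7, 9; r runs 5, 7, 9, 11; l runs 1, 2, 3, 4 — each is linear in n, where the shown terms are n = 2, 3, 4, 5.
For term 6, n = 7, so the run lengths are 13, 15, 6.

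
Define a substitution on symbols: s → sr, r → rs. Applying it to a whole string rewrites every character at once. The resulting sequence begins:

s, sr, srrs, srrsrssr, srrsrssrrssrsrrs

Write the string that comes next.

srrsrssrrssrsrrsrssrsrrssrrsrssr

Replace each of the 16 characters of srrsrssrrssrsrrs in place — sr rs rs sr rs sr sr rs rs sr sr rs sr rs rs sr — and concatenate.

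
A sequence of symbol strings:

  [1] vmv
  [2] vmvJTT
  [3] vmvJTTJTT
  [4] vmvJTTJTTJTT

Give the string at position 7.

vmvJTTJTTJTTJTTJTTJTT

Every step adds JTT to the end: s(k+1) = s(k)·JTT.
From vmvJTTJTTJTT, 3 further steps: vmvJTTJTTJTT → vmvJTTJTTJTTJTT → vmvJTTJTTJTTJTTJTT → (answer).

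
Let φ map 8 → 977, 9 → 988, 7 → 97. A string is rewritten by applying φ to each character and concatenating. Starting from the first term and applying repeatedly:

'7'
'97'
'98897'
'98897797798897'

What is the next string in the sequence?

Rewriting the 14 symbols of 98897797798897 one by one yields 988 977 977 988 97 97 988 97 97 988 977 977 988 97; concatenated:

9889779779889797988979798897797798897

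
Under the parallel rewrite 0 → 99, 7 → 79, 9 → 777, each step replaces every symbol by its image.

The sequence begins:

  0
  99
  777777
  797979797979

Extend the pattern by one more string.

797777977779777797777977779777

Rewriting each symbol of 797979797979: 7→79, 9→777, 7→79, 9→777, 7→79, 9→777, 7→79, 9→777, 7→79, 9→777, 7→79, 9→777, which concatenates to 79 777 79 777 79 777 79 777 79 777 79 777.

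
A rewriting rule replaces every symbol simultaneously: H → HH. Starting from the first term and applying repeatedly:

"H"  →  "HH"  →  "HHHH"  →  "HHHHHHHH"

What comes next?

HHHHHHHHHHHHHHHH

Rewriting each symbol of HHHHHHHH: H→HH, H→HH, H→HH, H→HH, H→HH, H→HH, H→HH, H→HH, which concatenates to HH HH HH HH HH HH HH HH.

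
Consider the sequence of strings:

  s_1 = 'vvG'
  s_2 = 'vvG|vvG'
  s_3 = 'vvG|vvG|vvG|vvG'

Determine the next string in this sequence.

Every step duplicates the string with '|' between the halves.
Doubling vvG|vvG|vvG|vvG with '|' between the halves:

vvG|vvG|vvG|vvG|vvG|vvG|vvG|vvG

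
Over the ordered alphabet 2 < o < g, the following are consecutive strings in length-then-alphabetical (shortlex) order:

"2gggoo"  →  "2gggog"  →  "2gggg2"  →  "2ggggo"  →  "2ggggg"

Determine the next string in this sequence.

o22222

Treat 2ggggg as a base-3 numeral over the given alphabet and add one, carrying through any trailing g's.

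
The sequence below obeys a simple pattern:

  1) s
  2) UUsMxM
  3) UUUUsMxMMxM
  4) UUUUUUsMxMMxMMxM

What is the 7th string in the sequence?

s(k+1) = UU·s(k)·MxM, so each term gains UU as a prefix and MxM as a suffix.
From UUUUUUsMxMMxMMxM, 3 further steps: UUUUUUsMxMMxMMxM → UUUUUUUUsMxMMxMMxMMxM → UUUUUUUUUUsMxMMxMMxMMxMMxM → (answer).

UUUUUUUUUUUUsMxMMxMMxMMxMMxMMxM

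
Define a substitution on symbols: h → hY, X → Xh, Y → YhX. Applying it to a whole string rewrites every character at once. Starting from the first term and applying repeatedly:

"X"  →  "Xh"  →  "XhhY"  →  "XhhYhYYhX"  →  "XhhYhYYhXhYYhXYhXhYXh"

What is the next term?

XhhYhYYhXhYYhXYhXhYXhhYYhXYhXhYXhYhXhYXhhYYhXXhhY

φ(XhhYhYYhXhYYhXYhXhYXh) expands symbol-by-symbol to Xh hY hY YhX hY YhX YhX hY Xh hY YhX YhX hY Xh YhX hY Xh hY YhX Xh hY; joining the 21 pieces gives the next term.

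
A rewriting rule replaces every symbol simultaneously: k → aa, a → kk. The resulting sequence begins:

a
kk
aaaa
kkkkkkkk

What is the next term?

Rewriting each symbol of kkkkkkkk: k→aa, k→aa, k→aa, k→aa, k→aa, k→aa, k→aa, k→aa, which concatenates to aa aa aa aa aa aa aa aa.

aaaaaaaaaaaaaaaa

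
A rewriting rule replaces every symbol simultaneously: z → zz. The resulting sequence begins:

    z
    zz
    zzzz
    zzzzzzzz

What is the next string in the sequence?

zzzzzzzzzzzzzzzz

Expanding zzzzzzzz: z→zz, z→zz, z→zz, z→zz, z→zz, z→zz, z→zz, z→zz. Concatenated: zz zz zz zz zz zz zz zz.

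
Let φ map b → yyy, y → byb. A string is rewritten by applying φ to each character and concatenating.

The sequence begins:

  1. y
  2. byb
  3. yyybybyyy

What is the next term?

Expanding yyybybyyy: y→byb, y→byb, y→byb, b→yyy, y→byb, b→yyy, y→byb, y→byb, y→byb. Concatenated: byb byb byb yyy byb yyy byb byb byb.

bybbybbybyyybybyyybybbybbyb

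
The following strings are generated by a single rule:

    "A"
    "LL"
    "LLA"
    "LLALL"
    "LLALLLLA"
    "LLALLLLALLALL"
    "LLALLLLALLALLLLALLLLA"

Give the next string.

This is a Fibonacci-style word recurrence s(k) = s(k−1)·s(k−2): e.g. LL·A = LLA.
So term 8 is LLALLLLALLALLLLALLLLA·LLALLLLALLALL.

LLALLLLALLALLLLALLLLALLALLLLALLALL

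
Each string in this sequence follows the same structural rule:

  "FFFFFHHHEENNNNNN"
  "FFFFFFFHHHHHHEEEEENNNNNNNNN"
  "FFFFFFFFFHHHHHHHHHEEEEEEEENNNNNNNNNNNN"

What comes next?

Reading off run lengths: F runs 5, 7, 9; H runs 3, 6, 9; E runs 2, 5, 8; N runs 6, 9, 12 — each is linear in n (n = 1, 2, …).
For the next term, n = 4, so the run lengths are 11, 12, 11, 15.

FFFFFFFFFFFHHHHHHHHHHHHEEEEEEEEEEENNNNNNNNNNNNNNN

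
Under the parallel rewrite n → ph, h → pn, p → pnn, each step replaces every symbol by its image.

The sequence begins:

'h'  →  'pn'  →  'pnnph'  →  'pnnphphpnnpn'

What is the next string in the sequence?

pnnphphpnnpnpnnpnpnnphphpnnph

Expanding pnnphphpnnpn: p→pnn, n→ph, n→ph, p→pnn, h→pn, p→pnn, h→pn, p→pnn, n→ph, n→ph, p→pnn, n→ph. Concatenated: pnn ph ph pnn pn pnn pn pnn ph ph pnn ph.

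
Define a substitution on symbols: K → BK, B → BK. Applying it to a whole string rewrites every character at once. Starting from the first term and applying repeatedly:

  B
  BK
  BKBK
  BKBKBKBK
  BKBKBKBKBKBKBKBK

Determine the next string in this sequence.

Rewriting the 16 symbols of BKBKBKBKBKBKBKBK one by one yields BK BK BK BK BK BK BK BK BK BK BK BK BK BK BK BK; concatenated:

BKBKBKBKBKBKBKBKBKBKBKBKBKBKBKBK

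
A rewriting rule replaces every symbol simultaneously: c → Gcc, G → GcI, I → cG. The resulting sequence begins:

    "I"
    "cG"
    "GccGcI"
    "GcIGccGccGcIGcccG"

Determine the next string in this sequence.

Replace each of the 17 characters of GcIGccGccGcIGcccG in place — GcI Gcc cG GcI Gcc Gcc GcI Gcc Gcc GcI Gcc cG GcI Gcc Gcc Gcc GcI — and concatenate.

GcIGcccGGcIGccGccGcIGccGccGcIGcccGGcIGccGccGccGcI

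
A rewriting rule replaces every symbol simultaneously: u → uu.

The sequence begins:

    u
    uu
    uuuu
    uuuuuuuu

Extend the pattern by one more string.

Apply φ to uuuuuuuu symbol by symbol: u→uu, u→uu, u→uu, u→uu, u→uu, u→uu, u→uu, u→uu; joined: uu uu uu uu uu uu uu uu.

uuuuuuuuuuuuuuuu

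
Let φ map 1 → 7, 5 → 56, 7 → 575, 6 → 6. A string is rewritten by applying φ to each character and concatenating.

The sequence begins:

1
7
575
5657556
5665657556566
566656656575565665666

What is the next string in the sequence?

Applying the rule to each of the 21 symbols of 566656656575565665666 gives the pieces 56 6 6 6 56 6 6 56 6 56 575 56 56 6 56 6 6 56 6 6 6, which concatenate to the answer.

5666656665665657556566566656666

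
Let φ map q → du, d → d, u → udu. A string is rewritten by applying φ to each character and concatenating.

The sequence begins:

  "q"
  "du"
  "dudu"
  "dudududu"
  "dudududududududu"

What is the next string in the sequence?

Rewriting the 16 symbols of dudududududududu one by one yields d udu d udu d udu d udu d udu d udu d udu d udu; concatenated:

dudududududududududududududududu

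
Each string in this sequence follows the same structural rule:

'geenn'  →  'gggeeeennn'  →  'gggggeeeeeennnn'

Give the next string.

Term n consists of 2n-1 g's, followed by 2n e's, followed by n+1 n's (n = 1, 2, …).
For the next term, n = 4, so the run lengths are 7, 8, 5.

gggggggeeeeeeeennnnn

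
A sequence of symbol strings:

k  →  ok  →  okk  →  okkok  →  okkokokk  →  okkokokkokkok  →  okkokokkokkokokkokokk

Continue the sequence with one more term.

okkokokkokkokokkokokkokkokokkokkok

This is a Fibonacci-style word recurrence s(k) = s(k−1)·s(k−2): e.g. ok·k = okk.
So term 8 is okkokokkokkokokkokokk·okkokokkokkok.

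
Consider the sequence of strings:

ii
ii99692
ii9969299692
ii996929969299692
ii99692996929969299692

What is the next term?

Each term is the previous one with 99692 appended.
Applying this once more to ii99692996929969299692:

ii9969299692996929969299692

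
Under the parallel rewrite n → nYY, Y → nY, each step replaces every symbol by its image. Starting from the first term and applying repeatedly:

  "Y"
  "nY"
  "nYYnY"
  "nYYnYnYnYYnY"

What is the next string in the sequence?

nYYnYnYnYYnYnYYnYnYYnYnYnYYnY

Rewriting each symbol of nYYnYnYnYYnY: n→nYY, Y→nY, Y→nY, n→nYY, Y→nY, n→nYY, Y→nY, n→nYY, Y→nY, Y→nY, n→nYY, Y→nY, which concatenates to nYY nY nY nYY nY nYY nY nYY nY nY nYY nY.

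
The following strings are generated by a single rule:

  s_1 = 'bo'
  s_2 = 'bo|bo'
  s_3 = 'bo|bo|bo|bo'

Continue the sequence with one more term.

Every step duplicates the string with '|' between the halves.
Doubling bo|bo|bo|bo with '|' between the halves:

bo|bo|bo|bo|bo|bo|bo|bo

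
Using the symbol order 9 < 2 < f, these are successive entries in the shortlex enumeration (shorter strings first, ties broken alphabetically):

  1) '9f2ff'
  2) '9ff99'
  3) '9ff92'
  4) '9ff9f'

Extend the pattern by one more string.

9ff29

The successor of 9ff9f increments the rightmost position that isn't already f and resets every position after it to 9.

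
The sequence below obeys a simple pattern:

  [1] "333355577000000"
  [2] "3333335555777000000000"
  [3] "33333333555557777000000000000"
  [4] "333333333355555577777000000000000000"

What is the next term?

3333333333335555555777777000000000000000000

The n-th term is 2n 3's then n+1 5's then n 7's then 3n 0's, where the shown terms are n = 2, 3, 4, 5.
Setting n = 6 gives 12, 7, 6, 18 characters in each block.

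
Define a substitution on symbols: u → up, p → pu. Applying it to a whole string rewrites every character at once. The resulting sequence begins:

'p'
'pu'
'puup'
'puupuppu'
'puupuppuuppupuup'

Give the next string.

φ(puupuppuuppupuup) expands symbol-by-symbol to pu up up pu up pu pu up up pu pu up pu up up pu; joining the 16 pieces gives the next term.

puupuppuuppupuupuppupuuppuupuppu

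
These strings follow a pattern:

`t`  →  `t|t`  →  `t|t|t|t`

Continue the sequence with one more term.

t|t|t|t|t|t|t|t

s(k+1) = s(k)·|·s(k) — each term doubles the last with '|' between the halves.
So the next term is two copies of t|t|t|t with '|' between the halves.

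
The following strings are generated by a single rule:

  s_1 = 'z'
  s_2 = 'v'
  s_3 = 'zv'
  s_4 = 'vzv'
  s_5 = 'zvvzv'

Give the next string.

vzvzvvzv

From term 3 onward, concatenate the second-to-last term with the last: z·v = zv, v·zv = vzv, …
So term 6 is vzv·zvvzv.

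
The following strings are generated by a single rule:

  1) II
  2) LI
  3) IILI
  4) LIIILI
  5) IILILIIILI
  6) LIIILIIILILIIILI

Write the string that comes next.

From term 3 onward, concatenate the second-to-last term with the last: II·LI = IILI, LI·IILI = LIIILI, …
So term 7 is IILILIIILI·LIIILIIILILIIILI.

IILILIIILILIIILIIILILIIILI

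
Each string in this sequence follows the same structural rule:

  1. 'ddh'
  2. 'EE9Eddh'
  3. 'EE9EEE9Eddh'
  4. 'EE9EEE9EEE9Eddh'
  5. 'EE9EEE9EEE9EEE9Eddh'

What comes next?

EE9EEE9EEE9EEE9EEE9Eddh

The strings grow by a fixed prefix EE9E each time.
One more step from EE9EEE9EEE9EEE9Eddh gives the answer.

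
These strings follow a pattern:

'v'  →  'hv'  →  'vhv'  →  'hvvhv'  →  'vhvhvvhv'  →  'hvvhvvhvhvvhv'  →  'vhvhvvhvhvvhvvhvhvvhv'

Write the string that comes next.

hvvhvvhvhvvhvvhvhvvhvhvvhvvhvhvvhv

Each term (from the third on) is the two preceding terms concatenated in order: term 3 = v·hv = vhv.
Continuing: hvvhvvhvhvvhv · vhvhvvhvhvvhvvhvhvvhv gives term 8.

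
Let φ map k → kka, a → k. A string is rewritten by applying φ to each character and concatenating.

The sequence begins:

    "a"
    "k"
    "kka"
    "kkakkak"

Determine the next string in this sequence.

Apply φ to kkakkak symbol by symbol: k→kka, k→kka, a→k, k→kka, k→kka, a→k, k→kka; joined: kka kka k kka kka k kka.

kkakkakkkakkakkka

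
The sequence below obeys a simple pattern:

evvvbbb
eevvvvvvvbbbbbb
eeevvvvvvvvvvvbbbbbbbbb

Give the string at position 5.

eeeeevvvvvvvvvvvvvvvvvvvbbbbbbbbbbbbbbb

The n-th term is n e's then 4n-1 v's then 3n b's (n = 1, 2, …).
Setting n = 5 gives 5, 19, 15 characters in each block.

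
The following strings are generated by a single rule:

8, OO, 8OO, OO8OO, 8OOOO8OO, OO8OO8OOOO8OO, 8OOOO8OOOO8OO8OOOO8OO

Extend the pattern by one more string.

OO8OO8OOOO8OO8OOOO8OOOO8OO8OOOO8OO

Each term (from the third on) is the two preceding terms concatenated in order: term 3 = 8·OO = 8OO.
So term 8 is OO8OO8OOOO8OO·8OOOO8OOOO8OO8OOOO8OO.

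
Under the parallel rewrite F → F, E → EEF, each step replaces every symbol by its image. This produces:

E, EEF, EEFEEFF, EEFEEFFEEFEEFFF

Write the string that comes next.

Rewriting the 15 symbols of EEFEEFFEEFEEFFF one by one yields EEF EEF F EEF EEF F F EEF EEF F EEF EEF F F F; concatenated:

EEFEEFFEEFEEFFFEEFEEFFEEFEEFFFF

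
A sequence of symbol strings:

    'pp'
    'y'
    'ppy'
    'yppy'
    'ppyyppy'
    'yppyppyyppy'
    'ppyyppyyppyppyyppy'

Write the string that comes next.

Each term (from the third on) is the two preceding terms concatenated in order: term 3 = pp·y = ppy.
The next term joins yppyppyyppy and ppyyppyyppyppyyppy.

yppyppyyppyppyyppyyppyppyyppy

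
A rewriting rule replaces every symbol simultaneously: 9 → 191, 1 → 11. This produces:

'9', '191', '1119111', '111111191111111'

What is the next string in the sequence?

Rewriting the 15 symbols of 111111191111111 one by one yields 11 11 11 11 11 11 11 191 11 11 11 11 11 11 11; concatenated:

1111111111111119111111111111111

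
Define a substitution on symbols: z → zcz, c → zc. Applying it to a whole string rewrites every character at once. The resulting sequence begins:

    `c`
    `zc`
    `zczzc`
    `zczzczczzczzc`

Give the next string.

Rewriting the 13 symbols of zczzczczzczzc one by one yields zcz zc zcz zcz zc zcz zc zcz zcz zc zcz zcz zc; concatenated:

zczzczczzczzczczzczczzczzczczzczzc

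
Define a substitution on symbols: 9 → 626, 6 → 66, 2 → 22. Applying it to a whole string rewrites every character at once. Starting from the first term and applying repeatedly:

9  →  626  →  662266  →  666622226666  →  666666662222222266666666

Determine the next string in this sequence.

Rewriting the 24 symbols of 666666662222222266666666 one by one yields 66 66 66 66 66 66 66 66 22 22 22 22 22 22 22 22 66 66 66 66 66 66 66 66; concatenated:

666666666666666622222222222222226666666666666666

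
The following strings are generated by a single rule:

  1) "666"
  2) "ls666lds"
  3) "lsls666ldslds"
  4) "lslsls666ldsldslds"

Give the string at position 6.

Each term wraps the previous one in ls on the left and lds on the right.
From lslsls666ldsldslds, 2 further steps: lslsls666ldsldslds → lslslsls666ldsldsldslds → (answer).

lslslslsls666ldsldsldsldslds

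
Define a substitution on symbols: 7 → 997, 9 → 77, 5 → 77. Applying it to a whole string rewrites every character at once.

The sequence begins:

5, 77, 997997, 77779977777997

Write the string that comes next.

99799799799777779979979979979977777997

Applying the rule to each of the 14 symbols of 77779977777997 gives the pieces 997 997 997 997 77 77 997 997 997 997 997 77 77 997, which concatenate to the answer.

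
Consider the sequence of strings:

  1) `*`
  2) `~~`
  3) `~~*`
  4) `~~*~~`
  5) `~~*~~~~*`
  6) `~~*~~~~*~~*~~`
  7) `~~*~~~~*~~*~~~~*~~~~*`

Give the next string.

From term 3 onward, concatenate the last term with the second-to-last: ~~·* = ~~*, ~~*·~~ = ~~*~~, …
Continuing: ~~*~~~~*~~*~~~~*~~~~* · ~~*~~~~*~~*~~ gives term 8.

~~*~~~~*~~*~~~~*~~~~*~~*~~~~*~~*~~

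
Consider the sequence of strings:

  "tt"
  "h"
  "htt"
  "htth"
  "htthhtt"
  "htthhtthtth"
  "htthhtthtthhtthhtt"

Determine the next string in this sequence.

From term 3 onward, concatenate the last term with the second-to-last: h·tt = htt, htt·h = htth, …
So term 8 is htthhtthtthhtthhtt·htthhtthtth.

htthhtthtthhtthhtthtthhtthtth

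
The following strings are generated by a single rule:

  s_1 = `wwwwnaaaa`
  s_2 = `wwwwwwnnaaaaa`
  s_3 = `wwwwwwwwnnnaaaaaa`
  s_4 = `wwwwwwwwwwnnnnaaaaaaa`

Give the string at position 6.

Term n consists of 2n w's, followed by n-1 n's, followed by n+2 a's, where the shown terms are n = 2, 3, 4, 5.
At n = 7 the blocks have lengths 14, 6, 9.

wwwwwwwwwwwwwwnnnnnnaaaaaaaaa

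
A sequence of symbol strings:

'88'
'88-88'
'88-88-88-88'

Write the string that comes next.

s(k+1) = s(k)·-·s(k) — each term doubles the last with '-' between the halves.
Doubling 88-88-88-88 with '-' between the halves:

88-88-88-88-88-88-88-88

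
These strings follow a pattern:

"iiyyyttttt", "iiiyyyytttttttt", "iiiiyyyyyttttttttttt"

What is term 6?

iiiiiiiyyyyyyyytttttttttttttttttttt

The n-th term is n+1 i's then n+2 y's then 3n+2 t's (n = 1, 2, …).
At n = 6 the blocks have lengths 7, 8, 20.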